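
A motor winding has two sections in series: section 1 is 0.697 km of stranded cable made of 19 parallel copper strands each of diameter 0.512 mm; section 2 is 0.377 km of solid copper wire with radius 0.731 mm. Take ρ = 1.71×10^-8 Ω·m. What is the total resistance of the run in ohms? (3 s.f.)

6.89 Ω

Section 1: A_strand = π(2.5600e-04)² = 2.059e-07 m²; R₁ = ρL/(N·A_s) = (1.71×10^-8)(697)/(19×2.059e-07) = 3.047 Ω
Section 2: A = πr² = π(7.3100e-04 m)² = 1.679e-06 m²
R₂ = (1.71×10^-8)(377)/(1.679e-06) = 3.84 Ω
R = R₁ + R₂ = 6.89 Ω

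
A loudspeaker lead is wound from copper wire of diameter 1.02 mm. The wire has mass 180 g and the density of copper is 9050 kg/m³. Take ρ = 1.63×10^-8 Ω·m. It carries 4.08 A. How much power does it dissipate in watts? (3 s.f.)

A = π(d/2)² = π(5.1000e-04 m)² = 8.1713e-07 m²
L = m/(density·A) = 0.18/(9050×8.1713e-07) = 24.34 m
R = ρL/A = (1.63×10^-8)(24.34)/(8.1713e-07) = 0.4855 Ω
P = I²R = (4.08)² × 0.4855 = 8.08 W

8.08 W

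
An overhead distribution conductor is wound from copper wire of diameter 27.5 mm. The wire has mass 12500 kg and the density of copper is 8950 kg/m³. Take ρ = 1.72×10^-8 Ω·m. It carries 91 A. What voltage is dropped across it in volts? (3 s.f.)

A = π(d/2)² = π(1.3750e-02 m)² = 5.9396e-04 m²
L = m/(density·A) = 12500/(8950×5.9396e-04) = 2351 m
R = ρL/A = (1.72×10^-8)(2351)/(5.9396e-04) = 0.06809 Ω
V = IR = 91 × 0.06809 = 6.20 V

6.20 V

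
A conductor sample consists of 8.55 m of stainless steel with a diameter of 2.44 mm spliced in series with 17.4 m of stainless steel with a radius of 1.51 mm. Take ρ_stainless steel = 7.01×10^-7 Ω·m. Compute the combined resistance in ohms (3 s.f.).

Segment 1: A = π(d/2)² = π(1.2200e-03 m)² = 4.676e-06 m²
R₁ = ρL/A = (7.01×10^-7)(8.55)/(4.676e-06) = 1.282 Ω
Segment 2: A = πr² = π(1.5100e-03 m)² = 7.163e-06 m²
R₂ = (7.01×10^-7)(17.4)/(7.163e-06) = 1.703 Ω
R = R₁ + R₂ = 2.98 Ω

2.98 Ω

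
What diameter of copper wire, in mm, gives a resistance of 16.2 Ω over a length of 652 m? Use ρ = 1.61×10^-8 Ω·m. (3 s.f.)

0.908 mm

A = ρL/R = (1.61×10^-8)(652)/(16.2) = 6.480e-07 m²
d = 2√(A/π) = 9.083e-04 m = 0.908 mm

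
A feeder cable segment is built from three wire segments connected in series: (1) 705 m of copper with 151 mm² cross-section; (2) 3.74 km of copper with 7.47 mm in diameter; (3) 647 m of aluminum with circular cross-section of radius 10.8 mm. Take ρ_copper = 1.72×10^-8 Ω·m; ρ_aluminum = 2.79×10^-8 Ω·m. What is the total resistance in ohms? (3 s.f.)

Seg 1: A = 151 mm² = 1.510e-04 m²
R_1 = (1.72×10^-8)(705)/(1.510e-04) = 0.0803 Ω
Seg 2: A = π(d/2)² = π(3.7350e-03 m)² = 4.383e-05 m²
R_2 = (1.72×10^-8)(3740)/(4.383e-05) = 1.468 Ω
Seg 3: A = πr² = π(1.0800e-02 m)² = 3.664e-04 m²
R_3 = (2.79×10^-8)(647)/(3.664e-04) = 0.04926 Ω
R_total = R_1 + R_2 + R_3 = 1.60 Ω

1.60 Ω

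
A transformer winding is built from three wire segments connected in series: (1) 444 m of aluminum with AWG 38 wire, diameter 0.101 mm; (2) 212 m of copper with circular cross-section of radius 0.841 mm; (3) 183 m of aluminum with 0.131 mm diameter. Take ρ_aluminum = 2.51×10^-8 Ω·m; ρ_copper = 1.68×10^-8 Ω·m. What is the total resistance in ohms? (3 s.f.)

Seg 1: A = π(0.101/2 mm)² = π(5.0500e-05 m)² = 8.012e-09 m²
R_1 = (2.51×10^-8)(444)/(8.012e-09) = 1391 Ω
Seg 2: A = πr² = π(8.4100e-04 m)² = 2.222e-06 m²
R_2 = (1.68×10^-8)(212)/(2.222e-06) = 1.603 Ω
Seg 3: A = π(d/2)² = π(6.5500e-05 m)² = 1.348e-08 m²
R_3 = (2.51×10^-8)(183)/(1.348e-08) = 340.8 Ω
R_total = R_1 + R_2 + R_3 = 1730 Ω

1730 Ω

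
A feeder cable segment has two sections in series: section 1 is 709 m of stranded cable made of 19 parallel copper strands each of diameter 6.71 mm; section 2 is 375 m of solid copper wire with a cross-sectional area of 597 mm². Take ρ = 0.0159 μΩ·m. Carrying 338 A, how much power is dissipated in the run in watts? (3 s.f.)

3060 W

ρ = 0.0159 μΩ·m = 1.59×10^-8 Ω·m
Section 1: A_strand = π(3.3550e-03)² = 3.536e-05 m²; R₁ = ρL/(N·A_s) = (1.59×10^-8)(709)/(19×3.536e-05) = 0.01678 Ω
Section 2: A = 597 mm² = 5.970e-04 m²
R₂ = (1.59×10^-8)(375)/(5.970e-04) = 0.009987 Ω
R = R₁ + R₂ = 0.02677 Ω
P = I²R = (338)² × 0.02677 = 3060 W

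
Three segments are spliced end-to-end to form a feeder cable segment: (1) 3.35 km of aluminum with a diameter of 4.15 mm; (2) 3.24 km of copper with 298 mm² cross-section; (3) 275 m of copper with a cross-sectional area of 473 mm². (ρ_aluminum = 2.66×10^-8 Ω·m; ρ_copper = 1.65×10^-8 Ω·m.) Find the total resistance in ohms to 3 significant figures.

6.78 Ω

Seg 1: A = π(d/2)² = π(2.0750e-03 m)² = 1.353e-05 m²
R_1 = (2.66×10^-8)(3350)/(1.353e-05) = 6.588 Ω
Seg 2: A = 298 mm² = 2.980e-04 m²
R_2 = (1.65×10^-8)(3240)/(2.980e-04) = 0.1794 Ω
Seg 3: A = 473 mm² = 4.730e-04 m²
R_3 = (1.65×10^-8)(275)/(4.730e-04) = 0.009593 Ω
R_total = R_1 + R_2 + R_3 = 6.78 Ω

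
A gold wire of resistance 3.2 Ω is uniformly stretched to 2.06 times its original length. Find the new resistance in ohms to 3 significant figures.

Volume constant ⇒ A' = A/k with k = 2.06. R' = ρ(kL)/(A/k) = k²R.
R' = 4.244 × 3.2 = 13.6 Ω

13.6 Ω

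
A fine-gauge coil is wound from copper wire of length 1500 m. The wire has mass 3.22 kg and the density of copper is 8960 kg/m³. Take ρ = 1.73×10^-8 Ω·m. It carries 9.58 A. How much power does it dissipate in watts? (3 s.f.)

A = m/(density·L) = 3.22/(8960×1500) = 2.3958e-07 m²
R = ρL/A = (1.73×10^-8)(1500)/(2.3958e-07) = 108.3 Ω
P = I²R = (9.58)² × 108.3 = 9940 W

9940 W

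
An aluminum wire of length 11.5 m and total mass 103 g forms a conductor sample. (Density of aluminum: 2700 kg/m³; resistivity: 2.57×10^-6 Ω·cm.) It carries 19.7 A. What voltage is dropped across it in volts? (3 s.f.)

1.76 V

ρ = 2.57×10^-6 Ω·cm = 2.57×10^-8 Ω·m
A = m/(density·L) = 0.103/(2700×11.5) = 3.3172e-06 m²
R = ρL/A = (2.57×10^-8)(11.5)/(3.3172e-06) = 0.0891 Ω
V = IR = 19.7 × 0.0891 = 1.76 V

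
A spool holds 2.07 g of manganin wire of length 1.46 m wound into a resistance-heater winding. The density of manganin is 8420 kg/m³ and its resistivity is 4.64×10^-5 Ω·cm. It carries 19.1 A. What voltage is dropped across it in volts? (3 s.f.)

ρ = 4.64×10^-5 Ω·cm = 4.64×10^-7 Ω·m
A = m/(density·L) = 0.00207/(8420×1.46) = 1.6839e-07 m²
R = ρL/A = (4.64×10^-7)(1.46)/(1.6839e-07) = 4.023 Ω
V = IR = 19.1 × 4.023 = 76.8 V

76.8 V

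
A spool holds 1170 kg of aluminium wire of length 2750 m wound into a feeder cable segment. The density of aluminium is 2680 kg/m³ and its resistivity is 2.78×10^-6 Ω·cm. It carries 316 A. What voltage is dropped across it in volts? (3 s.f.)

ρ = 2.78×10^-6 Ω·cm = 2.78×10^-8 Ω·m
A = m/(density·L) = 1170/(2680×2750) = 1.5875e-04 m²
R = ρL/A = (2.78×10^-8)(2750)/(1.5875e-04) = 0.4816 Ω
V = IR = 316 × 0.4816 = 152 V

152 V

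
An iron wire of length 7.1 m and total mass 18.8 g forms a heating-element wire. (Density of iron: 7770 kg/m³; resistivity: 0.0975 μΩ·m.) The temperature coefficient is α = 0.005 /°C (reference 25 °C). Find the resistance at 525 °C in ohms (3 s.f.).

ρ = 0.0975 μΩ·m = 9.75×10^-8 Ω·m
A = m/(density·L) = 0.0188/(7770×7.1) = 3.4078e-07 m²
R = ρL/A = (9.75×10^-8)(7.1)/(3.4078e-07) = 2.031 Ω
R(525 °C) = 2.031 × (1 + 0.005×500) = 7.11 Ω

7.11 Ω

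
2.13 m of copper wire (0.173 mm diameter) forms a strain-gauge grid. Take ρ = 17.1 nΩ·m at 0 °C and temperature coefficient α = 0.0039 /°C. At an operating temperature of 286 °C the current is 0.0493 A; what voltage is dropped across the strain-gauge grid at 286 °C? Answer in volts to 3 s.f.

ρ = 17.1 nΩ·m = 1.71×10^-8 Ω·m
A = π(d/2)² = π(8.6500e-05 m)² = 2.351e-08 m²
R₍0₎ = ρL/A = (1.71×10^-8)(2.13)/(2.351e-08) = 1.55 Ω
R₍286₎ = R₍0₎(1 + αΔT) = 1.55 × (1 + 0.0039×286) = 3.278 Ω
V = IR = 0.0493 × 3.278 = 0.162 V

0.162 V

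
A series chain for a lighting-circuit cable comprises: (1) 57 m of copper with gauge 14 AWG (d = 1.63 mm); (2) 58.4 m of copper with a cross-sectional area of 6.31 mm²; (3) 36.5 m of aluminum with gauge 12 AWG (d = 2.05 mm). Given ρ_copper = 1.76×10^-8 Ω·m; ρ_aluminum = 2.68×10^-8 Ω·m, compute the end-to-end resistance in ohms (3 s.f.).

Seg 1: A = π(1.63/2 mm)² = π(8.1500e-04 m)² = 2.087e-06 m²
R_1 = (1.76×10^-8)(57)/(2.087e-06) = 0.4808 Ω
Seg 2: A = 6.31 mm² = 6.310e-06 m²
R_2 = (1.76×10^-8)(58.4)/(6.310e-06) = 0.1629 Ω
Seg 3: A = π(2.05/2 mm)² = π(1.0250e-03 m)² = 3.301e-06 m²
R_3 = (2.68×10^-8)(36.5)/(3.301e-06) = 0.2964 Ω
R_total = R_1 + R_2 + R_3 = 0.940 Ω

0.940 Ω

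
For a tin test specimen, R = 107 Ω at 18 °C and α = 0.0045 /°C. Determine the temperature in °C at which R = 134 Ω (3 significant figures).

74.1 °C

R = R₀(1 + α(T − T₀)) ⇒ T = T₀ + (R/R₀ − 1)/α
T = 18 + (134/107 − 1)/0.0045 = 18 + (0.2523)/0.0045 = 74.1 °C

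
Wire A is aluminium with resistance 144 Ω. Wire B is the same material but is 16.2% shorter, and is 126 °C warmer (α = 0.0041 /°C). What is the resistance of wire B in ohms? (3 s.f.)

183 Ω

R ∝ ρL/d² with ρ ∝ (1+αΔT), so R_B/R_A = (1 − 16.2/100) × (1 + 0.0041×126)
= 0.838 × 1.517 = 1.271
R_B = 1.271 × 144 = 183 Ω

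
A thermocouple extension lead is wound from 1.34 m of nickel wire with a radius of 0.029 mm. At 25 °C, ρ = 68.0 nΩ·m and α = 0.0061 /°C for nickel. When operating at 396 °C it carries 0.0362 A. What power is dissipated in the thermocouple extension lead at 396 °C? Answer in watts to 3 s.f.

ρ = 68.0 nΩ·m = 6.80×10^-8 Ω·m
A = πr² = π(2.9000e-05 m)² = 2.642e-09 m²
R₍25₎ = ρL/A = (6.80×10^-8)(1.34)/(2.642e-09) = 34.49 Ω
R₍396₎ = R₍25₎(1 + αΔT) = 34.49 × (1 + 0.0061×371) = 112.5 Ω
P = I²R = (0.0362)² × 112.5 = 0.147 W

0.147 W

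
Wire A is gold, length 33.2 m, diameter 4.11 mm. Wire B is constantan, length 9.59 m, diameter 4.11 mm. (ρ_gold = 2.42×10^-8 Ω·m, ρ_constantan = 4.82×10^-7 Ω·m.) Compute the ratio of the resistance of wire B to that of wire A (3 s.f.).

5.75

R ∝ ρL/d², so R_B/R_A = (ρ_B/ρ_A) × (L_B/L_A)
= (4.82×10^-7/2.42×10^-8) × (9.59/33.2) = 5.75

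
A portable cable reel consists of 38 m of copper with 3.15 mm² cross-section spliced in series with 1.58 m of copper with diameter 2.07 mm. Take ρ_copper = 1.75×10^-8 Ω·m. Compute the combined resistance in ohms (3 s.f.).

0.219 Ω

Segment 1: A = 3.15 mm² = 3.150e-06 m²
R₁ = ρL/A = (1.75×10^-8)(38)/(3.150e-06) = 0.2111 Ω
Segment 2: A = π(d/2)² = π(1.0350e-03 m)² = 3.365e-06 m²
R₂ = (1.75×10^-8)(1.58)/(3.365e-06) = 0.008216 Ω
R = R₁ + R₂ = 0.219 Ω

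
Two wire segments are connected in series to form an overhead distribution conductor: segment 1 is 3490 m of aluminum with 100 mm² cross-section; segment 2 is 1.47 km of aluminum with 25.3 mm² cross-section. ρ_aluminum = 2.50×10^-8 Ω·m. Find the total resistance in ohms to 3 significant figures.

2.33 Ω

Segment 1: A = 100 mm² = 1.000e-04 m²
R₁ = ρL/A = (2.50×10^-8)(3490)/(1.000e-04) = 0.8725 Ω
Segment 2: A = 25.3 mm² = 2.530e-05 m²
R₂ = (2.50×10^-8)(1470)/(2.530e-05) = 1.453 Ω
R = R₁ + R₂ = 2.33 Ω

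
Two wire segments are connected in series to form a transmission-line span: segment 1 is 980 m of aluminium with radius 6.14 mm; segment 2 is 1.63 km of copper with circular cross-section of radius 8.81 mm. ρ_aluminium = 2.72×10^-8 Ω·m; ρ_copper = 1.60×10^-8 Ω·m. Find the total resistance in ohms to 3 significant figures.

Segment 1: A = πr² = π(6.1400e-03 m)² = 1.184e-04 m²
R₁ = ρL/A = (2.72×10^-8)(980)/(1.184e-04) = 0.2251 Ω
Segment 2: A = πr² = π(8.8100e-03 m)² = 2.438e-04 m²
R₂ = (1.60×10^-8)(1630)/(2.438e-04) = 0.107 Ω
R = R₁ + R₂ = 0.332 Ω

0.332 Ω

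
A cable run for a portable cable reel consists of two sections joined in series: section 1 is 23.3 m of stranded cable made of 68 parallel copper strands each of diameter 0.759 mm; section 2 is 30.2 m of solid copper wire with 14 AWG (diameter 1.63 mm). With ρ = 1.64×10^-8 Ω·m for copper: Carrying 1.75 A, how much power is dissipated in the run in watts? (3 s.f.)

0.765 W

Section 1: A_strand = π(3.7950e-04)² = 4.525e-07 m²; R₁ = ρL/(N·A_s) = (1.64×10^-8)(23.3)/(68×4.525e-07) = 0.01242 Ω
Section 2: A = π(1.63/2 mm)² = π(8.1500e-04 m)² = 2.087e-06 m²
R₂ = (1.64×10^-8)(30.2)/(2.087e-06) = 0.2373 Ω
R = R₁ + R₂ = 0.2498 Ω
P = I²R = (1.75)² × 0.2498 = 0.765 W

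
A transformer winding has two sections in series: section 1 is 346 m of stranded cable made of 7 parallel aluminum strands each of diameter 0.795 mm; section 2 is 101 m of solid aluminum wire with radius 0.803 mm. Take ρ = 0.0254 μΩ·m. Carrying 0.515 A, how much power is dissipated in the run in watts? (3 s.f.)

ρ = 0.0254 μΩ·m = 2.54×10^-8 Ω·m
Section 1: A_strand = π(3.9750e-04)² = 4.964e-07 m²; R₁ = ρL/(N·A_s) = (2.54×10^-8)(346)/(7×4.964e-07) = 2.529 Ω
Section 2: A = πr² = π(8.0300e-04 m)² = 2.026e-06 m²
R₂ = (2.54×10^-8)(101)/(2.026e-06) = 1.266 Ω
R = R₁ + R₂ = 3.796 Ω
P = I²R = (0.515)² × 3.796 = 1.01 W

1.01 W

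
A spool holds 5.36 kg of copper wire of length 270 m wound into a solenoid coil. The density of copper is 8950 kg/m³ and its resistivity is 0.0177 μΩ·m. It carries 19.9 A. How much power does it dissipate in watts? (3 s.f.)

853 W

ρ = 0.0177 μΩ·m = 1.77×10^-8 Ω·m
A = m/(density·L) = 5.36/(8950×270) = 2.2181e-06 m²
R = ρL/A = (1.77×10^-8)(270)/(2.2181e-06) = 2.155 Ω
P = I²R = (19.9)² × 2.155 = 853 W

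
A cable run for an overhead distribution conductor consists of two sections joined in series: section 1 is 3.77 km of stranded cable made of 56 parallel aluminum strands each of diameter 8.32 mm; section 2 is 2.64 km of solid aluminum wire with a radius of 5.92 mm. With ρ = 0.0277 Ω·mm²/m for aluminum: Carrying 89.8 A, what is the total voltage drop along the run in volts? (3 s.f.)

62.7 V

ρ = 0.0277 Ω·mm²/m = 2.77×10^-8 Ω·m
Section 1: A_strand = π(4.1600e-03)² = 5.437e-05 m²; R₁ = ρL/(N·A_s) = (2.77×10^-8)(3770)/(56×5.437e-05) = 0.0343 Ω
Section 2: A = πr² = π(5.9200e-03 m)² = 1.101e-04 m²
R₂ = (2.77×10^-8)(2640)/(1.101e-04) = 0.6642 Ω
R = R₁ + R₂ = 0.6985 Ω
V = IR = 89.8 × 0.6985 = 62.7 V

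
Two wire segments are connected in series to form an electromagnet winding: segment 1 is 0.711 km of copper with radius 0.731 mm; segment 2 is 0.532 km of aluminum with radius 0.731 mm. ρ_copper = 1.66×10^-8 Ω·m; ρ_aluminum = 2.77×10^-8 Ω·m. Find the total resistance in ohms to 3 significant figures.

Segment 1: A = πr² = π(7.3100e-04 m)² = 1.679e-06 m²
R₁ = ρL/A = (1.66×10^-8)(711)/(1.679e-06) = 7.031 Ω
R₂ = (2.77×10^-8)(532)/(1.679e-06) = 8.778 Ω
R = R₁ + R₂ = 15.8 Ω

15.8 Ω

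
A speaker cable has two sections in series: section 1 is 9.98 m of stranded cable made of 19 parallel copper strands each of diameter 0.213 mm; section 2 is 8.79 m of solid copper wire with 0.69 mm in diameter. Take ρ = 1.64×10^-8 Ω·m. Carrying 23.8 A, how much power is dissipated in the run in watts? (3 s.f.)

355 W

Section 1: A_strand = π(1.0650e-04)² = 3.563e-08 m²; R₁ = ρL/(N·A_s) = (1.64×10^-8)(9.98)/(19×3.563e-08) = 0.2418 Ω
Section 2: A = π(d/2)² = π(3.4500e-04 m)² = 3.739e-07 m²
R₂ = (1.64×10^-8)(8.79)/(3.739e-07) = 0.3855 Ω
R = R₁ + R₂ = 0.6273 Ω
P = I²R = (23.8)² × 0.6273 = 355 W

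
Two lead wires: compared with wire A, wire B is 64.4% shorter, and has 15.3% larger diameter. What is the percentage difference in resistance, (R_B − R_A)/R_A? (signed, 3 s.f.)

-73.2%

R ∝ L/d², so R_B/R_A = (1 − 64.4/100) × (1 + 15.3/100)⁻²
= 0.356 × 0.7522 = 0.2678
(R_B − R_A)/R_A = 0.2678 − 1 = -73.2%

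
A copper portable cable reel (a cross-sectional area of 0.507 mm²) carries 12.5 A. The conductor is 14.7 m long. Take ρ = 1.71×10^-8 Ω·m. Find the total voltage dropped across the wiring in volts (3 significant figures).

6.20 V

A = 0.507 mm² = 5.070e-07 m²
R = ρL/A = (1.71×10^-8)(14.7)/(5.070e-07) = 0.4958 Ω
V = IR = 12.5 × 0.4958 = 6.20 V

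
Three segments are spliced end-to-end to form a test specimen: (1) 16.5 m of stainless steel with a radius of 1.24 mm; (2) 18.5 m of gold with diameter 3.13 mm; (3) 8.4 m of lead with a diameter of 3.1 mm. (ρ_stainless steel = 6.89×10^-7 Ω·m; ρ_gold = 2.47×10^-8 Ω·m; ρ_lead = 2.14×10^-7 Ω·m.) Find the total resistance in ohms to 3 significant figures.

Seg 1: A = πr² = π(1.2400e-03 m)² = 4.831e-06 m²
R_1 = (6.89×10^-7)(16.5)/(4.831e-06) = 2.353 Ω
Seg 2: A = π(d/2)² = π(1.5650e-03 m)² = 7.694e-06 m²
R_2 = (2.47×10^-8)(18.5)/(7.694e-06) = 0.05939 Ω
Seg 3: A = π(d/2)² = π(1.5500e-03 m)² = 7.548e-06 m²
R_3 = (2.14×10^-7)(8.4)/(7.548e-06) = 0.2382 Ω
R_total = R_1 + R_2 + R_3 = 2.65 Ω

2.65 Ω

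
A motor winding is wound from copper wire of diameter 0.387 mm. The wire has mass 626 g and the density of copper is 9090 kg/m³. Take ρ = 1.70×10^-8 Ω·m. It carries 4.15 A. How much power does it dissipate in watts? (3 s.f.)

A = π(d/2)² = π(1.9350e-04 m)² = 1.1763e-07 m²
L = m/(density·A) = 0.626/(9090×1.1763e-07) = 585.5 m
R = ρL/A = (1.70×10^-8)(585.5)/(1.1763e-07) = 84.61 Ω
P = I²R = (4.15)² × 84.61 = 1460 W

1460 W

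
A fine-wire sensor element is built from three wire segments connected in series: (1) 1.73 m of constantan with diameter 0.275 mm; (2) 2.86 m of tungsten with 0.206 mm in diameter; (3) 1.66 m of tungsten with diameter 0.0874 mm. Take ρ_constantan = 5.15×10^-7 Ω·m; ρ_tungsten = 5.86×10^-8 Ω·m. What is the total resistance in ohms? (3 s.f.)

36.2 Ω

Seg 1: A = π(d/2)² = π(1.3750e-04 m)² = 5.940e-08 m²
R_1 = (5.15×10^-7)(1.73)/(5.940e-08) = 15 Ω
Seg 2: A = π(d/2)² = π(1.0300e-04 m)² = 3.333e-08 m²
R_2 = (5.86×10^-8)(2.86)/(3.333e-08) = 5.029 Ω
Seg 3: A = π(d/2)² = π(4.3700e-05 m)² = 5.999e-09 m²
R_3 = (5.86×10^-8)(1.66)/(5.999e-09) = 16.21 Ω
R_total = R_1 + R_2 + R_3 = 36.2 Ω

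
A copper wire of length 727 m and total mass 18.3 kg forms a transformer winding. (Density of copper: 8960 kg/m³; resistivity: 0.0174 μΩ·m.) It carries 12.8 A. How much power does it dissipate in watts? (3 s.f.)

738 W

ρ = 0.0174 μΩ·m = 1.74×10^-8 Ω·m
A = m/(density·L) = 18.3/(8960×727) = 2.8094e-06 m²
R = ρL/A = (1.74×10^-8)(727)/(2.8094e-06) = 4.503 Ω
P = I²R = (12.8)² × 4.503 = 738 W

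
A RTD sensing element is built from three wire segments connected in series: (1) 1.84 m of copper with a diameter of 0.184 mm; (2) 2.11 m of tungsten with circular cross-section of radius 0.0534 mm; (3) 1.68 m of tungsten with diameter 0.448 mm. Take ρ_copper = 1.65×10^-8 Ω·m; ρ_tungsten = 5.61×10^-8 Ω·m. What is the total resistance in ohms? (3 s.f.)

Seg 1: A = π(d/2)² = π(9.2000e-05 m)² = 2.659e-08 m²
R_1 = (1.65×10^-8)(1.84)/(2.659e-08) = 1.142 Ω
Seg 2: A = πr² = π(5.3400e-05 m)² = 8.958e-09 m²
R_2 = (5.61×10^-8)(2.11)/(8.958e-09) = 13.21 Ω
Seg 3: A = π(d/2)² = π(2.2400e-04 m)² = 1.576e-07 m²
R_3 = (5.61×10^-8)(1.68)/(1.576e-07) = 0.5979 Ω
R_total = R_1 + R_2 + R_3 = 15.0 Ω

15.0 Ω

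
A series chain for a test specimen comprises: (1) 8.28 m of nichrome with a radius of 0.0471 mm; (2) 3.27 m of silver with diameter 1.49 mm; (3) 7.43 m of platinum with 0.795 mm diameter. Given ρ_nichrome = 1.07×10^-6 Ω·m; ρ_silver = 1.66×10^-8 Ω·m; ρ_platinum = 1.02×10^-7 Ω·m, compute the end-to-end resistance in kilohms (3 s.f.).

1.27 kΩ

Seg 1: A = πr² = π(4.7100e-05 m)² = 6.969e-09 m²
R_1 = (1.07×10^-6)(8.28)/(6.969e-09) = 1271 Ω
Seg 2: A = π(d/2)² = π(7.4500e-04 m)² = 1.744e-06 m²
R_2 = (1.66×10^-8)(3.27)/(1.744e-06) = 0.03113 Ω
Seg 3: A = π(d/2)² = π(3.9750e-04 m)² = 4.964e-07 m²
R_3 = (1.02×10^-7)(7.43)/(4.964e-07) = 1.527 Ω
R_total = R_1 + R_2 + R_3 = 1.27 kΩ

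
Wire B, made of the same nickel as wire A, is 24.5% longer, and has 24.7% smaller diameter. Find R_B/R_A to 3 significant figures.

R ∝ L/d², so R_B/R_A = (1 + 24.5/100) × (1 − 24.7/100)⁻²
= 1.245 × 1.764 = 2.20

2.20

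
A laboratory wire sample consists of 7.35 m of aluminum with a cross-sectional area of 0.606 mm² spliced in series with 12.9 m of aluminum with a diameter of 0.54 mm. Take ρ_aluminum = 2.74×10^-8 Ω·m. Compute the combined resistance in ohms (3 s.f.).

1.88 Ω

Segment 1: A = 0.606 mm² = 6.060e-07 m²
R₁ = ρL/A = (2.74×10^-8)(7.35)/(6.060e-07) = 0.3323 Ω
Segment 2: A = π(d/2)² = π(2.7000e-04 m)² = 2.290e-07 m²
R₂ = (2.74×10^-8)(12.9)/(2.290e-07) = 1.543 Ω
R = R₁ + R₂ = 1.88 Ω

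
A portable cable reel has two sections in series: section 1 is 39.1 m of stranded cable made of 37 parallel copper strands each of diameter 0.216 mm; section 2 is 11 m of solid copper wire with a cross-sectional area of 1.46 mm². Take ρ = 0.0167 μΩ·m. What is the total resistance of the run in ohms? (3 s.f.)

0.607 Ω

ρ = 0.0167 μΩ·m = 1.67×10^-8 Ω·m
Section 1: A_strand = π(1.0800e-04)² = 3.664e-08 m²; R₁ = ρL/(N·A_s) = (1.67×10^-8)(39.1)/(37×3.664e-08) = 0.4816 Ω
Section 2: A = 1.46 mm² = 1.460e-06 m²
R₂ = (1.67×10^-8)(11)/(1.460e-06) = 0.1258 Ω
R = R₁ + R₂ = 0.607 Ω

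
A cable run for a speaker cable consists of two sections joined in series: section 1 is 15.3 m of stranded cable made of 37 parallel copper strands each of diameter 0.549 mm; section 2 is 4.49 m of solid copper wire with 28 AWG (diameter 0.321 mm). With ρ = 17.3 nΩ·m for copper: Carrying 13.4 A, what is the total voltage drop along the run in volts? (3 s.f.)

13.3 V

ρ = 17.3 nΩ·m = 1.73×10^-8 Ω·m
Section 1: A_strand = π(2.7450e-04)² = 2.367e-07 m²; R₁ = ρL/(N·A_s) = (1.73×10^-8)(15.3)/(37×2.367e-07) = 0.03022 Ω
Section 2: A = π(0.321/2 mm)² = π(1.6050e-04 m)² = 8.093e-08 m²
R₂ = (1.73×10^-8)(4.49)/(8.093e-08) = 0.9598 Ω
R = R₁ + R₂ = 0.99 Ω
V = IR = 13.4 × 0.99 = 13.3 V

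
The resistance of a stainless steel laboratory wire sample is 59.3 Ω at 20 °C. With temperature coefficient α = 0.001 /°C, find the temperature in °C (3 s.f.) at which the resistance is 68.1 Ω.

R = R₀(1 + α(T − T₀)) ⇒ T = T₀ + (R/R₀ − 1)/α
T = 20 + (68.1/59.3 − 1)/0.001 = 20 + (0.1484)/0.001 = 168 °C

168 °C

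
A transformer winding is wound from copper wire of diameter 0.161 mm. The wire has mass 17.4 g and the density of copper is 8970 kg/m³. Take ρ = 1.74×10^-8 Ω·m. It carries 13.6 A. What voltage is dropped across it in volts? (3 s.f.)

A = π(d/2)² = π(8.0500e-05 m)² = 2.0358e-08 m²
L = m/(density·A) = 0.0174/(8970×2.0358e-08) = 95.28 m
R = ρL/A = (1.74×10^-8)(95.28)/(2.0358e-08) = 81.44 Ω
V = IR = 13.6 × 81.44 = 1110 V

1110 V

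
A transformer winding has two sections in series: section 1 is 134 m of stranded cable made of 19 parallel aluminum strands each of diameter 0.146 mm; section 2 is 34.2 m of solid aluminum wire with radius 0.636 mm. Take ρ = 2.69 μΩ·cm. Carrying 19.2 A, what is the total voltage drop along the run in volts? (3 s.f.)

231 V

ρ = 2.69 μΩ·cm = 2.69×10^-8 Ω·m
Section 1: A_strand = π(7.3000e-05)² = 1.674e-08 m²; R₁ = ρL/(N·A_s) = (2.69×10^-8)(134)/(19×1.674e-08) = 11.33 Ω
Section 2: A = πr² = π(6.3600e-04 m)² = 1.271e-06 m²
R₂ = (2.69×10^-8)(34.2)/(1.271e-06) = 0.724 Ω
R = R₁ + R₂ = 12.06 Ω
V = IR = 19.2 × 12.06 = 231 V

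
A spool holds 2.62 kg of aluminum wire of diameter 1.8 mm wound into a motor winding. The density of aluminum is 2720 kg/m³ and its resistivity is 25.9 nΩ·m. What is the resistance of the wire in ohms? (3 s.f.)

3.85 Ω

ρ = 25.9 nΩ·m = 2.59×10^-8 Ω·m
A = π(d/2)² = π(9.0000e-04 m)² = 2.5447e-06 m²
L = m/(density·A) = 2.62/(2720×2.5447e-06) = 378.5 m
R = ρL/A = (2.59×10^-8)(378.5)/(2.5447e-06) = 3.85 Ω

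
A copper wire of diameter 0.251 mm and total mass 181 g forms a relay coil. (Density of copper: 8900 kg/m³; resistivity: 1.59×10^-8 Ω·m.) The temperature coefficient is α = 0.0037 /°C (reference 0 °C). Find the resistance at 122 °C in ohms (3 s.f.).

192 Ω

A = π(d/2)² = π(1.2550e-04 m)² = 4.9481e-08 m²
L = m/(density·A) = 0.181/(8900×4.9481e-08) = 411 m
R = ρL/A = (1.59×10^-8)(411)/(4.9481e-08) = 132.1 Ω
R(122 °C) = 132.1 × (1 + 0.0037×122) = 192 Ω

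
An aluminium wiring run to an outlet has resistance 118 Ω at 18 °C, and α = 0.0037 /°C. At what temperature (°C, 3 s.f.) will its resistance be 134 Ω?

R = R₀(1 + α(T − T₀)) ⇒ T = T₀ + (R/R₀ − 1)/α
T = 18 + (134/118 − 1)/0.0037 = 18 + (0.1356)/0.0037 = 54.6 °C

54.6 °C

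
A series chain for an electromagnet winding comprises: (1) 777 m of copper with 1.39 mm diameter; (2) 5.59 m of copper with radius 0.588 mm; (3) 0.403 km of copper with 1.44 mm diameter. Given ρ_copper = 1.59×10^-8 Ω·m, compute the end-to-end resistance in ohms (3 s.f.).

12.2 Ω

Seg 1: A = π(d/2)² = π(6.9500e-04 m)² = 1.517e-06 m²
R_1 = (1.59×10^-8)(777)/(1.517e-06) = 8.141 Ω
Seg 2: A = πr² = π(5.8800e-04 m)² = 1.086e-06 m²
R_2 = (1.59×10^-8)(5.59)/(1.086e-06) = 0.08183 Ω
Seg 3: A = π(d/2)² = π(7.2000e-04 m)² = 1.629e-06 m²
R_3 = (1.59×10^-8)(403)/(1.629e-06) = 3.934 Ω
R_total = R_1 + R_2 + R_3 = 12.2 Ω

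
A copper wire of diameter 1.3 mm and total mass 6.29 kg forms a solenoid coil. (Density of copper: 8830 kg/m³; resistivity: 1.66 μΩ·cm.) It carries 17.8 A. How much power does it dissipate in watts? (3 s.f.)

ρ = 1.66 μΩ·cm = 1.66×10^-8 Ω·m
A = π(d/2)² = π(6.5000e-04 m)² = 1.3273e-06 m²
L = m/(density·A) = 6.29/(8830×1.3273e-06) = 536.7 m
R = ρL/A = (1.66×10^-8)(536.7)/(1.3273e-06) = 6.712 Ω
P = I²R = (17.8)² × 6.712 = 2130 W

2130 W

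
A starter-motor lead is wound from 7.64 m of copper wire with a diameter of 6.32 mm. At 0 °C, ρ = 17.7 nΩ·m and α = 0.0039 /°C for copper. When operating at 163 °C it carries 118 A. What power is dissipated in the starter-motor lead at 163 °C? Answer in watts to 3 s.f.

ρ = 17.7 nΩ·m = 1.77×10^-8 Ω·m
A = π(d/2)² = π(3.1600e-03 m)² = 3.137e-05 m²
R₍0₎ = ρL/A = (1.77×10^-8)(7.64)/(3.137e-05) = 0.004311 Ω
R₍163₎ = R₍0₎(1 + αΔT) = 0.004311 × (1 + 0.0039×163) = 0.007051 Ω
P = I²R = (118)² × 0.007051 = 98.2 W

98.2 W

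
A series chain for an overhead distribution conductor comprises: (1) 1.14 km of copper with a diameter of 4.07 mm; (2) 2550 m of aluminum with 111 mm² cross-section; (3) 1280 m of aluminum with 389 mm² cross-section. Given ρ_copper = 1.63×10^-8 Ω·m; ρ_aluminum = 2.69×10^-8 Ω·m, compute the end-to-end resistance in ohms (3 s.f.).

Seg 1: A = π(d/2)² = π(2.0350e-03 m)² = 1.301e-05 m²
R_1 = (1.63×10^-8)(1140)/(1.301e-05) = 1.428 Ω
Seg 2: A = 111 mm² = 1.110e-04 m²
R_2 = (2.69×10^-8)(2550)/(1.110e-04) = 0.618 Ω
Seg 3: A = 389 mm² = 3.890e-04 m²
R_3 = (2.69×10^-8)(1280)/(3.890e-04) = 0.08851 Ω
R_total = R_1 + R_2 + R_3 = 2.13 Ω

2.13 Ω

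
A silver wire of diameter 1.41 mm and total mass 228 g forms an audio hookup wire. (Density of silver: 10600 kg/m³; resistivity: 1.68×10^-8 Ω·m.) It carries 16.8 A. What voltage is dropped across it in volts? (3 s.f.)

2.49 V

A = π(d/2)² = π(7.0500e-04 m)² = 1.5615e-06 m²
L = m/(density·A) = 0.228/(10600×1.5615e-06) = 13.78 m
R = ρL/A = (1.68×10^-8)(13.78)/(1.5615e-06) = 0.1482 Ω
V = IR = 16.8 × 0.1482 = 2.49 V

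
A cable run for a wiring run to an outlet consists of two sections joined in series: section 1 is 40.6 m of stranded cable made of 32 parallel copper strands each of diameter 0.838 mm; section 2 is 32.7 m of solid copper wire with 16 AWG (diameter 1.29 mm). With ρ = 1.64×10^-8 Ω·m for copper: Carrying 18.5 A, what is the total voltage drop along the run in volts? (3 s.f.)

Section 1: A_strand = π(4.1900e-04)² = 5.515e-07 m²; R₁ = ρL/(N·A_s) = (1.64×10^-8)(40.6)/(32×5.515e-07) = 0.03773 Ω
Section 2: A = π(1.29/2 mm)² = π(6.4500e-04 m)² = 1.307e-06 m²
R₂ = (1.64×10^-8)(32.7)/(1.307e-06) = 0.4103 Ω
R = R₁ + R₂ = 0.448 Ω
V = IR = 18.5 × 0.448 = 8.29 V

8.29 V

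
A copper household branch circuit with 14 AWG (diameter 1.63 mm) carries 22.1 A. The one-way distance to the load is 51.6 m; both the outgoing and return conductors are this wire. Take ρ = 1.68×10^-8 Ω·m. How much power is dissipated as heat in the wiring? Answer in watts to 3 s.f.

A = π(1.63/2 mm)² = π(8.1500e-04 m)² = 2.087e-06 m²
Total conductor length (both ways) L = 2 × 51.6 = 103.2 m
R = ρL/A = (1.68×10^-8)(103.2)/(2.087e-06) = 0.8309 Ω
P = I²R = (22.1)² × 0.8309 = 406 W

406 W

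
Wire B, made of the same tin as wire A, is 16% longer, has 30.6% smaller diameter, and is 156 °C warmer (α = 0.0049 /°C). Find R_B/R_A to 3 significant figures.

4.25

R ∝ ρL/d² with ρ ∝ (1+αΔT), so R_B/R_A = (1 + 16/100) × (1 − 30.6/100)⁻² × (1 + 0.0049×156)
= 1.16 × 2.076 × 1.764 = 4.25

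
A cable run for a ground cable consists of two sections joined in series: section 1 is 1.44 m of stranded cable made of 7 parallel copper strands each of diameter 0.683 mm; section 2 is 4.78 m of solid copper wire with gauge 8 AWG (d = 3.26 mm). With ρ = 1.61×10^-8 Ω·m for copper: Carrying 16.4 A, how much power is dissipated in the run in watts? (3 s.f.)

Section 1: A_strand = π(3.4150e-04)² = 3.664e-07 m²; R₁ = ρL/(N·A_s) = (1.61×10^-8)(1.44)/(7×3.664e-07) = 0.00904 Ω
Section 2: A = π(3.26/2 mm)² = π(1.6300e-03 m)² = 8.347e-06 m²
R₂ = (1.61×10^-8)(4.78)/(8.347e-06) = 0.00922 Ω
R = R₁ + R₂ = 0.01826 Ω
P = I²R = (16.4)² × 0.01826 = 4.91 W

4.91 W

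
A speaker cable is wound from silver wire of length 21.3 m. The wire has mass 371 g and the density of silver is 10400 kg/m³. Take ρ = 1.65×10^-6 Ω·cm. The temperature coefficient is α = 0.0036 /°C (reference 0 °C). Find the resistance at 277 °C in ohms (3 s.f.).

ρ = 1.65×10^-6 Ω·cm = 1.65×10^-8 Ω·m
A = m/(density·L) = 0.371/(10400×21.3) = 1.6748e-06 m²
R = ρL/A = (1.65×10^-8)(21.3)/(1.6748e-06) = 0.2098 Ω
R(277 °C) = 0.2098 × (1 + 0.0036×277) = 0.419 Ω

0.419 Ω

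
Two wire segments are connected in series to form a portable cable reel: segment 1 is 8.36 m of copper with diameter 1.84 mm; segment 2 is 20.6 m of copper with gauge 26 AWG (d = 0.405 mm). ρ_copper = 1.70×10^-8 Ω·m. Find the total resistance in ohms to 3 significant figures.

Segment 1: A = π(d/2)² = π(9.2000e-04 m)² = 2.659e-06 m²
R₁ = ρL/A = (1.70×10^-8)(8.36)/(2.659e-06) = 0.05345 Ω
Segment 2: A = π(0.405/2 mm)² = π(2.0250e-04 m)² = 1.288e-07 m²
R₂ = (1.70×10^-8)(20.6)/(1.288e-07) = 2.718 Ω
R = R₁ + R₂ = 2.77 Ω

2.77 Ω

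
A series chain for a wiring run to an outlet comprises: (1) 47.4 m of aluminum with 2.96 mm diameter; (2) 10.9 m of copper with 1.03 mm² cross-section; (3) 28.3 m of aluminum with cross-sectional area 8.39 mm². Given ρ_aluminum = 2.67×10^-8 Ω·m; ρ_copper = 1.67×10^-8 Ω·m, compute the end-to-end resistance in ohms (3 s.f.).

0.451 Ω

Seg 1: A = π(d/2)² = π(1.4800e-03 m)² = 6.881e-06 m²
R_1 = (2.67×10^-8)(47.4)/(6.881e-06) = 0.1839 Ω
Seg 2: A = 1.03 mm² = 1.030e-06 m²
R_2 = (1.67×10^-8)(10.9)/(1.030e-06) = 0.1767 Ω
Seg 3: A = 8.39 mm² = 8.390e-06 m²
R_3 = (2.67×10^-8)(28.3)/(8.390e-06) = 0.09006 Ω
R_total = R_1 + R_2 + R_3 = 0.451 Ω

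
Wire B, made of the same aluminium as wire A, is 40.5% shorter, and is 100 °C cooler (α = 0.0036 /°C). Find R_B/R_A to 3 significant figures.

0.381

R ∝ ρL/d² with ρ ∝ (1+αΔT), so R_B/R_A = (1 − 40.5/100) × (1 − 0.0036×100)
= 0.595 × 0.64 = 0.381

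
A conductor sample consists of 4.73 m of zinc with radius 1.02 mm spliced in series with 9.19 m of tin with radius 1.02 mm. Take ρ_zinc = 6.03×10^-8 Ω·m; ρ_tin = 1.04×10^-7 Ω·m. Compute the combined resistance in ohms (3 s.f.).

Segment 1: A = πr² = π(1.0200e-03 m)² = 3.269e-06 m²
R₁ = ρL/A = (6.03×10^-8)(4.73)/(3.269e-06) = 0.08726 Ω
R₂ = (1.04×10^-7)(9.19)/(3.269e-06) = 0.2924 Ω
R = R₁ + R₂ = 0.380 Ω

0.380 Ω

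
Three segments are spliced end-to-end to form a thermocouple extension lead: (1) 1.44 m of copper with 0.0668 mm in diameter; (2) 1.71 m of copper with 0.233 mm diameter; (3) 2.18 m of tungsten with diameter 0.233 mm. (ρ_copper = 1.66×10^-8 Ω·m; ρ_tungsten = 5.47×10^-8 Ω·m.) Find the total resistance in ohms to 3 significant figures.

10.3 Ω

Seg 1: A = π(d/2)² = π(3.3400e-05 m)² = 3.505e-09 m²
R_1 = (1.66×10^-8)(1.44)/(3.505e-09) = 6.821 Ω
Seg 2: A = π(d/2)² = π(1.1650e-04 m)² = 4.264e-08 m²
R_2 = (1.66×10^-8)(1.71)/(4.264e-08) = 0.6657 Ω
Seg 3: A = π(d/2)² = π(1.1650e-04 m)² = 4.264e-08 m²
R_3 = (5.47×10^-8)(2.18)/(4.264e-08) = 2.797 Ω
R_total = R_1 + R_2 + R_3 = 10.3 Ω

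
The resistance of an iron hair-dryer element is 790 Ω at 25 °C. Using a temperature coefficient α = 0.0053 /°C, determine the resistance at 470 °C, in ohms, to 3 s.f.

2650 Ω

ΔT = 470 − 25 = 445 °C
R = R₀(1 + αΔT) = 790 × (1 + 0.0053×445) = 790 × 3.358 = 2650 Ω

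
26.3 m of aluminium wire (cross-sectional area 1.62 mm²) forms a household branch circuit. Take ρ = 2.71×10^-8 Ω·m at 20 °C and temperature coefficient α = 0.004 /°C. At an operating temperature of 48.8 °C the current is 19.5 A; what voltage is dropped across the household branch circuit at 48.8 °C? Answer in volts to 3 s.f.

A = 1.62 mm² = 1.620e-06 m²
R₍20₎ = ρL/A = (2.71×10^-8)(26.3)/(1.620e-06) = 0.44 Ω
R₍48.8₎ = R₍20₎(1 + αΔT) = 0.44 × (1 + 0.004×28.8) = 0.4906 Ω
V = IR = 19.5 × 0.4906 = 9.57 V

9.57 V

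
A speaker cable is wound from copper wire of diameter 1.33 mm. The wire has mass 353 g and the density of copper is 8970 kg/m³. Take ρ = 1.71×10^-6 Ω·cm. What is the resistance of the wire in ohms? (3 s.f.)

0.349 Ω

ρ = 1.71×10^-6 Ω·cm = 1.71×10^-8 Ω·m
A = π(d/2)² = π(6.6500e-04 m)² = 1.3893e-06 m²
L = m/(density·A) = 0.353/(8970×1.3893e-06) = 28.33 m
R = ρL/A = (1.71×10^-8)(28.33)/(1.3893e-06) = 0.349 Ω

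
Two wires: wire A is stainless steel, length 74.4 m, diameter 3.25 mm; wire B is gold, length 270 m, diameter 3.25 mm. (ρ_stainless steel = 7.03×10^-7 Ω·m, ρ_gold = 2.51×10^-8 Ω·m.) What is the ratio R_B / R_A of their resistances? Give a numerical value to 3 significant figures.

R ∝ ρL/d², so R_B/R_A = (ρ_B/ρ_A) × (L_B/L_A)
= (2.51×10^-8/7.03×10^-7) × (270/74.4) = 0.130

0.130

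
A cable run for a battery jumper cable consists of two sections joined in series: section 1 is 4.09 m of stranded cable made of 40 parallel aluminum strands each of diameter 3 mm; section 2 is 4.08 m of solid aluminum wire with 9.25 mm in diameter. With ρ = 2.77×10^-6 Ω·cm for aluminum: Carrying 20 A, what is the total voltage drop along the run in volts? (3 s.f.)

0.0416 V

ρ = 2.77×10^-6 Ω·cm = 2.77×10^-8 Ω·m
Section 1: A_strand = π(1.5000e-03)² = 7.069e-06 m²; R₁ = ρL/(N·A_s) = (2.77×10^-8)(4.09)/(40×7.069e-06) = 4.007×10^-4 Ω
Section 2: A = π(d/2)² = π(4.6250e-03 m)² = 6.720e-05 m²
R₂ = (2.77×10^-8)(4.08)/(6.720e-05) = 0.001682 Ω
R = R₁ + R₂ = 0.002082 Ω
V = IR = 20 × 0.002082 = 0.0416 V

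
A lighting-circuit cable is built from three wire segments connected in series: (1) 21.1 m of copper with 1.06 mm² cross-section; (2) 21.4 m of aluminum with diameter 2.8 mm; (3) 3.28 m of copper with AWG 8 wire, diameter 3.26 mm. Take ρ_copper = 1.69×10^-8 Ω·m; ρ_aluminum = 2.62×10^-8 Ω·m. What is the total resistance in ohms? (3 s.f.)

0.434 Ω

Seg 1: A = 1.06 mm² = 1.060e-06 m²
R_1 = (1.69×10^-8)(21.1)/(1.060e-06) = 0.3364 Ω
Seg 2: A = π(d/2)² = π(1.4000e-03 m)² = 6.158e-06 m²
R_2 = (2.62×10^-8)(21.4)/(6.158e-06) = 0.09106 Ω
Seg 3: A = π(3.26/2 mm)² = π(1.6300e-03 m)² = 8.347e-06 m²
R_3 = (1.69×10^-8)(3.28)/(8.347e-06) = 0.006641 Ω
R_total = R_1 + R_2 + R_3 = 0.434 Ω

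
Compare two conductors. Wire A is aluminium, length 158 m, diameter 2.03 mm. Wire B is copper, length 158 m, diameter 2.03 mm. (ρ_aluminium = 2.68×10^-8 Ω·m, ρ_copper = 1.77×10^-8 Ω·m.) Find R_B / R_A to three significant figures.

R ∝ ρL/d², so R_B/R_A = (ρ_B/ρ_A)
= (1.77×10^-8/2.68×10^-8) = 0.660

0.660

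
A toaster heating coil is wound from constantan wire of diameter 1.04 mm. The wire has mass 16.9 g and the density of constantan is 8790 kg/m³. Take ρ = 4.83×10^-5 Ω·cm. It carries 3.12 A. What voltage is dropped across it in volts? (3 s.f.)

4.02 V

ρ = 4.83×10^-5 Ω·cm = 4.83×10^-7 Ω·m
A = π(d/2)² = π(5.2000e-04 m)² = 8.4949e-07 m²
L = m/(density·A) = 0.0169/(8790×8.4949e-07) = 2.263 m
R = ρL/A = (4.83×10^-7)(2.263)/(8.4949e-07) = 1.287 Ω
V = IR = 3.12 × 1.287 = 4.02 V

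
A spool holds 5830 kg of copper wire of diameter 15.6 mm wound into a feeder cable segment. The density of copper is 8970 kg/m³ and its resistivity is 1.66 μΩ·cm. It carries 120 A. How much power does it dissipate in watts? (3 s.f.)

ρ = 1.66 μΩ·cm = 1.66×10^-8 Ω·m
A = π(d/2)² = π(7.8000e-03 m)² = 1.9113e-04 m²
L = m/(density·A) = 5830/(8970×1.9113e-04) = 3400 m
R = ρL/A = (1.66×10^-8)(3400)/(1.9113e-04) = 0.2953 Ω
P = I²R = (120)² × 0.2953 = 4250 W

4250 W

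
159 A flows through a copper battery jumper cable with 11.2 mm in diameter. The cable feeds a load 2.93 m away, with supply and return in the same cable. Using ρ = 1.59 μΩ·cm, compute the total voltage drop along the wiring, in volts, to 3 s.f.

0.150 V

ρ = 1.59 μΩ·cm = 1.59×10^-8 Ω·m
A = π(d/2)² = π(5.6000e-03 m)² = 9.852e-05 m²
Total conductor length (both ways) L = 2 × 2.93 = 5.86 m
R = ρL/A = (1.59×10^-8)(5.86)/(9.852e-05) = 9.457×10^-4 Ω
V = IR = 159 × 9.457×10^-4 = 0.150 V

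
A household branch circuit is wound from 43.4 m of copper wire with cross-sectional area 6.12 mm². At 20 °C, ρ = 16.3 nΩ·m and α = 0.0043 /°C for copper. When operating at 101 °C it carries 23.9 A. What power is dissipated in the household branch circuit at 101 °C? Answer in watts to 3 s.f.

89.0 W

ρ = 16.3 nΩ·m = 1.63×10^-8 Ω·m
A = 6.12 mm² = 6.120e-06 m²
R₍20₎ = ρL/A = (1.63×10^-8)(43.4)/(6.120e-06) = 0.1156 Ω
R₍101₎ = R₍20₎(1 + αΔT) = 0.1156 × (1 + 0.0043×81) = 0.1559 Ω
P = I²R = (23.9)² × 0.1559 = 89.0 W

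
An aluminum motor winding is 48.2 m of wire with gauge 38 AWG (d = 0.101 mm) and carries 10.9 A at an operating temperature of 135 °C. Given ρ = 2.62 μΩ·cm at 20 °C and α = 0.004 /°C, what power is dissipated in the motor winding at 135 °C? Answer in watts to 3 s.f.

ρ = 2.62 μΩ·cm = 2.62×10^-8 Ω·m
A = π(0.101/2 mm)² = π(5.0500e-05 m)² = 8.012e-09 m²
R₍20₎ = ρL/A = (2.62×10^-8)(48.2)/(8.012e-09) = 157.6 Ω
R₍135₎ = R₍20₎(1 + αΔT) = 157.6 × (1 + 0.004×115) = 230.1 Ω
P = I²R = (10.9)² × 230.1 = 27300 W

27300 W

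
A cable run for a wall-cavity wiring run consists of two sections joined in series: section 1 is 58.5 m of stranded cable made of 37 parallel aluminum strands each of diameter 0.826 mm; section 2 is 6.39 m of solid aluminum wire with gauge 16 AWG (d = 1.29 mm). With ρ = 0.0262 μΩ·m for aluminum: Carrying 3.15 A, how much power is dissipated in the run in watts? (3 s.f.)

ρ = 0.0262 μΩ·m = 2.62×10^-8 Ω·m
Section 1: A_strand = π(4.1300e-04)² = 5.359e-07 m²; R₁ = ρL/(N·A_s) = (2.62×10^-8)(58.5)/(37×5.359e-07) = 0.0773 Ω
Section 2: A = π(1.29/2 mm)² = π(6.4500e-04 m)² = 1.307e-06 m²
R₂ = (2.62×10^-8)(6.39)/(1.307e-06) = 0.1281 Ω
R = R₁ + R₂ = 0.2054 Ω
P = I²R = (3.15)² × 0.2054 = 2.04 W

2.04 W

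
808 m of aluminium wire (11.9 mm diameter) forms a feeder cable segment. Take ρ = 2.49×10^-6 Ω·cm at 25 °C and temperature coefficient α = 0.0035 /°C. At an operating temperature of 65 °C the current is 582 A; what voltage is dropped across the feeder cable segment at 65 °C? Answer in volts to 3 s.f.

ρ = 2.49×10^-6 Ω·cm = 2.49×10^-8 Ω·m
A = π(d/2)² = π(5.9500e-03 m)² = 1.112e-04 m²
R₍25₎ = ρL/A = (2.49×10^-8)(808)/(1.112e-04) = 0.1809 Ω
R₍65₎ = R₍25₎(1 + αΔT) = 0.1809 × (1 + 0.0035×40) = 0.2062 Ω
V = IR = 582 × 0.2062 = 120 V

120 V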